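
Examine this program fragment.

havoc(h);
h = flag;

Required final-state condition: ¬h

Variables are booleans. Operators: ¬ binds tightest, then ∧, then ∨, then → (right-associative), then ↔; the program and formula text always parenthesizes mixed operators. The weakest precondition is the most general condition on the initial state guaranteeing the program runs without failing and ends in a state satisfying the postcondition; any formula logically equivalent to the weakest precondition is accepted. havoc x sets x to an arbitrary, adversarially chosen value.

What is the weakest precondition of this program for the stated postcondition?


Working backward. After the program, ¬h must hold.
Before h := flag: ¬flag
Before havoc h: ¬flag
Answer: WP = ¬flag


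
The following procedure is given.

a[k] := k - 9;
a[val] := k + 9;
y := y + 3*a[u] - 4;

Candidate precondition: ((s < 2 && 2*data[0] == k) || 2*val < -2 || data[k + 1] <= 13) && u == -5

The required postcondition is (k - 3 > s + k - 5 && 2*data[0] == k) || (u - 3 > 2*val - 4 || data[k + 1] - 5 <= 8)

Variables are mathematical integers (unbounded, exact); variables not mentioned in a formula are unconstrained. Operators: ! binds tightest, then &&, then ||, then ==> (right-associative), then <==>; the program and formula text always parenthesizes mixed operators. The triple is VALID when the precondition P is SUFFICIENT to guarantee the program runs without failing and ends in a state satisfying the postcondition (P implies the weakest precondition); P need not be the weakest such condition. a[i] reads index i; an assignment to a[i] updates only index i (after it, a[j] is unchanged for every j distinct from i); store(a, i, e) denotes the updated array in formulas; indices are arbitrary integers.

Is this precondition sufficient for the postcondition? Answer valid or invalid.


Working backward. After the program, the postcondition (k - 3 > s + k - 5 && 2*data[0] == k) || (u - 3 > 2*val - 4 || data[k + 1] - 5 <= 8) must hold; in canonical form it is (s < 2 && 2*data[0] == k) || u > 2*val - 1 || data[k + 1] <= 13.
Before y := y + 3*a[u] - 4: (s < 2 && 2*data[0] == k) || u > 2*val - 1 || data[k + 1] <= 13
Before a[val] := k + 9: (s < 2 && 2*data[0] == k) || u > 2*val - 1 || data[k + 1] <= 13
Before a[k] := k - 9: (s < 2 && 2*data[0] == k) || u > 2*val - 1 || data[k + 1] <= 13
The weakest precondition is (s < 2 && 2*data[0] == k) || u > 2*val - 1 || data[k + 1] <= 13.
Check whether ((s < 2 && 2*data[0] == k) || 2*val < -2 || data[k + 1] <= 13) && u == -5 implies it.
Countermodel: at the initial state data = {[0] = 7040, [14082] = 14, elsewhere 7040}, k = 14081, s = 2, u = -5, val = -2, the precondition holds but the weakest precondition fails.
Answer: invalid


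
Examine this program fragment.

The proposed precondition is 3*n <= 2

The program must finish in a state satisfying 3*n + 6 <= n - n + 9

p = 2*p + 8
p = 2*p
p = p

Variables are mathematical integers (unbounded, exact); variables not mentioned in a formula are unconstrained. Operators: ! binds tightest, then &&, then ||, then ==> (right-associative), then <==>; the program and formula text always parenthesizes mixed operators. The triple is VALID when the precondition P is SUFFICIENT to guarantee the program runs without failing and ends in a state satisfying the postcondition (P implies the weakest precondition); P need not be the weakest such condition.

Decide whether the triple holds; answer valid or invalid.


Working backward. After the program, the postcondition 3*n + 6 <= n - n + 9 must hold; in canonical form it is 3*n <= 3.
Before p := p: 3*n <= 3
Before p := 2*p: 3*n <= 3
Before p := 2*p + 8: 3*n <= 3
The weakest precondition is 3*n <= 3.
Check whether 3*n <= 2 implies it.
Every state satisfying the precondition satisfies the weakest precondition: the implication holds.
Answer: valid


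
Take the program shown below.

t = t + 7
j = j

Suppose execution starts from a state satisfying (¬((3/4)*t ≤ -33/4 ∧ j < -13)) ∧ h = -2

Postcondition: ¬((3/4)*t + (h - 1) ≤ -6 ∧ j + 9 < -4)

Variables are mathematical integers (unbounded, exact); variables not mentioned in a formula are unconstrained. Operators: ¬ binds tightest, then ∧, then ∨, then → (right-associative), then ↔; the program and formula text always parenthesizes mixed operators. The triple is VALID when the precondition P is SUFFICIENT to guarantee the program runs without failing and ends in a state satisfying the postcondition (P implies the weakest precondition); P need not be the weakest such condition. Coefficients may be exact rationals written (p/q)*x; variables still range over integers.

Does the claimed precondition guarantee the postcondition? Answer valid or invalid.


Working backward. After the program, the postcondition ¬((3/4)*t + (h - 1) ≤ -6 ∧ j + 9 < -4) must hold; in canonical form it is ¬(h + (3/4)*t ≤ -5 ∧ j < -13).
Before j := j: ¬(h + (3/4)*t ≤ -5 ∧ j < -13)
Before t := t + 7: ¬(h + (3/4)*t ≤ -41/4 ∧ j < -13)
The weakest precondition is ¬(h + (3/4)*t ≤ -41/4 ∧ j < -13).
Check whether (¬((3/4)*t ≤ -33/4 ∧ j < -13)) ∧ h = -2 implies it.
Every state satisfying the precondition satisfies the weakest precondition: the implication holds.
Answer: valid


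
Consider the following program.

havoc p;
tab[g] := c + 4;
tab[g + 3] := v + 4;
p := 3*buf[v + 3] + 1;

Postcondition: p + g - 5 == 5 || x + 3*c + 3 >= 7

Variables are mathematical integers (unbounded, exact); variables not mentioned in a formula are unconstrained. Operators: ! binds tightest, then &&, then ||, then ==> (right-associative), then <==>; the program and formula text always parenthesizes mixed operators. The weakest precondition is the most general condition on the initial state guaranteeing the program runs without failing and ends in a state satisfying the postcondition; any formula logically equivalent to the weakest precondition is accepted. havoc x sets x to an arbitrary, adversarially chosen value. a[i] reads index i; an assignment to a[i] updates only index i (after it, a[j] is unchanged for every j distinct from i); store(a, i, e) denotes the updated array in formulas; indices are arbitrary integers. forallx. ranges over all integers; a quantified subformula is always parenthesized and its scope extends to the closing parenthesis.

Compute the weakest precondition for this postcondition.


Working backward. After the program, the postcondition p + g - 5 == 5 || x + 3*c + 3 >= 7 must hold; in canonical form it is g + p == 10 || 3*c + x >= 4.
Before p := 3*buf[v + 3] + 1: 3*buf[v + 3] + g == 9 || 3*c + x >= 4
Before tab[g + 3] := v + 4: 3*buf[v + 3] + g == 9 || 3*c + x >= 4
Before tab[g] := c + 4: 3*buf[v + 3] + g == 9 || 3*c + x >= 4
Before havoc p: 3*buf[v + 3] + g == 9 || 3*c + x >= 4
Answer: WP = 3*buf[v + 3] + g == 9 || 3*c + x >= 4


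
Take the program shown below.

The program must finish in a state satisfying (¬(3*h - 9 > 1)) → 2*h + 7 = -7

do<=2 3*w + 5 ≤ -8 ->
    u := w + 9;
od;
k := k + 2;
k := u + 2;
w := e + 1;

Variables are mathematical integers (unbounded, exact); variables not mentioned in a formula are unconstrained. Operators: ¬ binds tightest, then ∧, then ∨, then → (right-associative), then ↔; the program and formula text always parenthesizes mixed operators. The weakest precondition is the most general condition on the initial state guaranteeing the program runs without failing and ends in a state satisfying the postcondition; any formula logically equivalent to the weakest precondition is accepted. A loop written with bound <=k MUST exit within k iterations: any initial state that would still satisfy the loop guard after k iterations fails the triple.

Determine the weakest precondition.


Working backward. After the program, the postcondition (¬(3*h - 9 > 1)) → 2*h + 7 = -7 must hold; in canonical form it is (¬(3*h > 10)) → 2*h = -14.
Before w := e + 1: (¬(3*h > 10)) → 2*h = -14
Before k := u + 2: (¬(3*h > 10)) → 2*h = -14
Before k := k + 2: (¬(3*h > 10)) → 2*h = -14
Before the loop (bound <=2), unroll the exhaustion recursion (WP_0 = exit-now case; WP_j = one more guarded iteration, up to j = 2):
  WP_0: (¬(3*w ≤ -13)) ∧ ((¬(3*h > 10)) → 2*h = -14)
  WP_1: (3*w ≤ -13 → ((¬(3*w ≤ -13)) ∧ ((¬(3*h > 10)) → 2*h = -14))) ∧ ((¬(3*w ≤ -13)) → ((¬(3*h > 10)) → 2*h = -14))
  WP_2: (3*w ≤ -13 → ((3*w ≤ -13 → ((¬(3*w ≤ -13)) ∧ ((¬(3*h > 10)) → 2*h = -14))) ∧ ((¬(3*w ≤ -13)) → ((¬(3*h > 10)) → 2*h = -14)))) ∧ ((¬(3*w ≤ -13)) → ((¬(3*h > 10)) → 2*h = -14))
So before the loop: (3*w ≤ -13 → ((3*w ≤ -13 → ((¬(3*w ≤ -13)) ∧ ((¬(3*h > 10)) → 2*h = -14))) ∧ ((¬(3*w ≤ -13)) → ((¬(3*h > 10)) → 2*h = -14)))) ∧ ((¬(3*w ≤ -13)) → ((¬(3*h > 10)) → 2*h = -14))
Answer: WP = (3*w ≤ -13 → ((3*w ≤ -13 → ((¬(3*w ≤ -13)) ∧ ((¬(3*h > 10)) → 2*h = -14))) ∧ ((¬(3*w ≤ -13)) → ((¬(3*h > 10)) → 2*h = -14)))) ∧ ((¬(3*w ≤ -13)) → ((¬(3*h > 10)) → 2*h = -14))


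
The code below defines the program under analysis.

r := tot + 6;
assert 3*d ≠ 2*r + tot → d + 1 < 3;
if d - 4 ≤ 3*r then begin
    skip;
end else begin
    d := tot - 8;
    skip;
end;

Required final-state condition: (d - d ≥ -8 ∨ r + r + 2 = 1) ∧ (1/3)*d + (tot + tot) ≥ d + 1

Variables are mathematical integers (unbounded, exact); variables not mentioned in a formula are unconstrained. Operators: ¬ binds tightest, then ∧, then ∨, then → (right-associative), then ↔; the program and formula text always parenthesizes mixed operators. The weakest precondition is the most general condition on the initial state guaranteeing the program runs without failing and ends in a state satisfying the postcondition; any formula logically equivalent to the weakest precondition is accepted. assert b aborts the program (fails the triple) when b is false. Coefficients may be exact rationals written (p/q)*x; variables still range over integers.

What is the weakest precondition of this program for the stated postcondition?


Working backward. After the program, the postcondition (d - d ≥ -8 ∨ r + r + 2 = 1) ∧ (1/3)*d + (tot + tot) ≥ d + 1 must hold; in canonical form it is 2*tot ≥ (2/3)*d + 1.
Then branch requires 2*tot ≥ (2/3)*d + 1; else branch requires (4/3)*tot ≥ -13/3.
Before the if: (d ≤ 3*r + 4 → 2*tot ≥ (2/3)*d + 1) ∧ ((¬(d ≤ 3*r + 4)) → (4/3)*tot ≥ -13/3)
Before assert 3*d ≠ 2*r + tot → d + 1 < 3: (3*d ≠ 2*r + tot → d < 2) ∧ (d ≤ 3*r + 4 → 2*tot ≥ (2/3)*d + 1) ∧ ((¬(d ≤ 3*r + 4)) → (4/3)*tot ≥ -13/3)
Before r := tot + 6: (3*d ≠ 3*tot + 12 → d < 2) ∧ (d ≤ 3*tot + 22 → 2*tot ≥ (2/3)*d + 1) ∧ ((¬(d ≤ 3*tot + 22)) → (4/3)*tot ≥ -13/3)
Answer: WP = (3*d ≠ 3*tot + 12 → d < 2) ∧ (d ≤ 3*tot + 22 → 2*tot ≥ (2/3)*d + 1) ∧ ((¬(d ≤ 3*tot + 22)) → (4/3)*tot ≥ -13/3)


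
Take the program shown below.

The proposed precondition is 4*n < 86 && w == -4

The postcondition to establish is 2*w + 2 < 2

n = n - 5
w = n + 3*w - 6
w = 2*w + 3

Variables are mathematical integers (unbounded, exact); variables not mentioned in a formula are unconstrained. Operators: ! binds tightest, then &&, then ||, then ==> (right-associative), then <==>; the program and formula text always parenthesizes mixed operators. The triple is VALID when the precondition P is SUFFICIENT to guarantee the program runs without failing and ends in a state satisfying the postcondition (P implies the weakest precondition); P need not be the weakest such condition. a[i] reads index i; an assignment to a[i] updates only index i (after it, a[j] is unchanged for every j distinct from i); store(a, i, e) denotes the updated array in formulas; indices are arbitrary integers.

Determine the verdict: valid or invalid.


Working backward. After the program, the postcondition 2*w + 2 < 2 must hold; in canonical form it is 2*w < 0.
Before w := 2*w + 3: 4*w < -6
Before w := n + 3*w - 6: 4*n + 12*w < 18
Before n := n - 5: 4*n + 12*w < 38
The weakest precondition is 4*n + 12*w < 38.
Check whether 4*n < 86 && w == -4 implies it.
Every state satisfying the precondition satisfies the weakest precondition: the implication holds.
Answer: valid


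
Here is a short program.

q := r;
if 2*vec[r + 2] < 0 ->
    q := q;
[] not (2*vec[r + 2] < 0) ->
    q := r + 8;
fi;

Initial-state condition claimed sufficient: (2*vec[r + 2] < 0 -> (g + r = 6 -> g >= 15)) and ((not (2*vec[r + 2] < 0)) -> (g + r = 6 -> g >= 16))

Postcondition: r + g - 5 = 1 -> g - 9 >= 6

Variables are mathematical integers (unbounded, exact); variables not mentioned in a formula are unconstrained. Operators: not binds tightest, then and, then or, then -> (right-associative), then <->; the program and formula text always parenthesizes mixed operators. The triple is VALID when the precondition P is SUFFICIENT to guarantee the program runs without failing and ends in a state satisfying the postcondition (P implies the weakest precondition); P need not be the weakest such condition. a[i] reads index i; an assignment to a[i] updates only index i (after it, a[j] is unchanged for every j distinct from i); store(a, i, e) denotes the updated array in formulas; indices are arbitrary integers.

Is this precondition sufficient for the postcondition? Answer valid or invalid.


Working backward. After the program, the postcondition r + g - 5 = 1 -> g - 9 >= 6 must hold; in canonical form it is g + r = 6 -> g >= 15.
Then branch requires g + r = 6 -> g >= 15; else branch requires g + r = 6 -> g >= 15.
Before the if: (2*vec[r + 2] < 0 -> (g + r = 6 -> g >= 15)) and ((not (2*vec[r + 2] < 0)) -> (g + r = 6 -> g >= 15))
Before q := r: (2*vec[r + 2] < 0 -> (g + r = 6 -> g >= 15)) and ((not (2*vec[r + 2] < 0)) -> (g + r = 6 -> g >= 15))
The weakest precondition is (2*vec[r + 2] < 0 -> (g + r = 6 -> g >= 15)) and ((not (2*vec[r + 2] < 0)) -> (g + r = 6 -> g >= 15)).
Check whether (2*vec[r + 2] < 0 -> (g + r = 6 -> g >= 15)) and ((not (2*vec[r + 2] < 0)) -> (g + r = 6 -> g >= 16)) implies it.
Every state satisfying the precondition satisfies the weakest precondition: the implication holds.
Answer: valid


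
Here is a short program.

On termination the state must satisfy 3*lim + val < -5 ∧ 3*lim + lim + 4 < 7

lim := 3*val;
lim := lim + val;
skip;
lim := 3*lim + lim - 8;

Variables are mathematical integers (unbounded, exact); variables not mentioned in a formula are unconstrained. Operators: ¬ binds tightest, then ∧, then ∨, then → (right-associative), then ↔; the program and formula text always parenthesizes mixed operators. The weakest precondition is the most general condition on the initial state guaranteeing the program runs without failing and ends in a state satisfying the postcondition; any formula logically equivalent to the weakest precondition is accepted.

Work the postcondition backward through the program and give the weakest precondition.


Working backward. After the program, the postcondition 3*lim + val < -5 ∧ 3*lim + lim + 4 < 7 must hold; in canonical form it is 3*lim + val < -5 ∧ 4*lim < 3.
Before lim := 3*lim + lim - 8: 12*lim + val < 19 ∧ 16*lim < 35
Before skip: 12*lim + val < 19 ∧ 16*lim < 35
Before lim := lim + val: 12*lim + 13*val < 19 ∧ 16*lim + 16*val < 35
Before lim := 3*val: 49*val < 19 ∧ 64*val < 35
Answer: WP = 49*val < 19 ∧ 64*val < 35


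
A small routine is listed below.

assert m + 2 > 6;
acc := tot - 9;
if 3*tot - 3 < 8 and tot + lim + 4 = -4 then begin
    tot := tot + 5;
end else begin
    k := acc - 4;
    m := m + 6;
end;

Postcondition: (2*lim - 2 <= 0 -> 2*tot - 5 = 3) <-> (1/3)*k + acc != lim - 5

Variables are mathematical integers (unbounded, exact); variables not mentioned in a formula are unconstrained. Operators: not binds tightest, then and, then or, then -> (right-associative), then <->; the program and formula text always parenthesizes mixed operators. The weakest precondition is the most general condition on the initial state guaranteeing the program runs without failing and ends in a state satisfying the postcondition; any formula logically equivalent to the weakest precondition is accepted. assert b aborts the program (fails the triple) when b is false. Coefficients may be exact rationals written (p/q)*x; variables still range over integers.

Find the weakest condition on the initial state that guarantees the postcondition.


Working backward. After the program, the postcondition (2*lim - 2 <= 0 -> 2*tot - 5 = 3) <-> (1/3)*k + acc != lim - 5 must hold; in canonical form it is (2*lim <= 2 -> 2*tot = 8) <-> acc + (1/3)*k != lim - 5.
Then branch requires (2*lim <= 2 -> 2*tot = -2) <-> acc + (1/3)*k != lim - 5; else branch requires (2*lim <= 2 -> 2*tot = 8) <-> (4/3)*acc != lim - 11/3.
Before the if: ((3*tot < 11 and lim + tot = -8) -> ((2*lim <= 2 -> 2*tot = -2) <-> acc + (1/3)*k != lim - 5)) and ((not (3*tot < 11 and lim + tot = -8)) -> ((2*lim <= 2 -> 2*tot = 8) <-> (4/3)*acc != lim - 11/3))
Before acc := tot - 9: ((3*tot < 11 and lim + tot = -8) -> ((2*lim <= 2 -> 2*tot = -2) <-> (1/3)*k + tot != lim + 4)) and ((not (3*tot < 11 and lim + tot = -8)) -> ((2*lim <= 2 -> 2*tot = 8) <-> (4/3)*tot != lim + 25/3))
Before assert m + 2 > 6: m > 4 and ((3*tot < 11 and lim + tot = -8) -> ((2*lim <= 2 -> 2*tot = -2) <-> (1/3)*k + tot != lim + 4)) and ((not (3*tot < 11 and lim + tot = -8)) -> ((2*lim <= 2 -> 2*tot = 8) <-> (4/3)*tot != lim + 25/3))
Answer: WP = m > 4 and ((3*tot < 11 and lim + tot = -8) -> ((2*lim <= 2 -> 2*tot = -2) <-> (1/3)*k + tot != lim + 4)) and ((not (3*tot < 11 and lim + tot = -8)) -> ((2*lim <= 2 -> 2*tot = 8) <-> (4/3)*tot != lim + 25/3))


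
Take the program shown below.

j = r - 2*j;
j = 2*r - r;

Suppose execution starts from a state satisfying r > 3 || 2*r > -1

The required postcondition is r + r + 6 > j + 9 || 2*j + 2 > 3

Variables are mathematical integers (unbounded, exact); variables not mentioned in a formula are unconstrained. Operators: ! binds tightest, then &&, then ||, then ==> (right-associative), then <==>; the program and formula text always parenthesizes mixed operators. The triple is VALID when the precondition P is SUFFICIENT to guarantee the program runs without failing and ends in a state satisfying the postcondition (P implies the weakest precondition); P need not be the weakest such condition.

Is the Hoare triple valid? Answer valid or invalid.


Working backward. After the program, the postcondition r + r + 6 > j + 9 || 2*j + 2 > 3 must hold; in canonical form it is 2*r > j + 3 || 2*j > 1.
Before j := 2*r - r: r > 3 || 2*r > 1
Before j := r - 2*j: r > 3 || 2*r > 1
The weakest precondition is r > 3 || 2*r > 1.
Check whether r > 3 || 2*r > -1 implies it.
Countermodel: at the initial state r = 0, the precondition holds but the weakest precondition fails.
Answer: invalid


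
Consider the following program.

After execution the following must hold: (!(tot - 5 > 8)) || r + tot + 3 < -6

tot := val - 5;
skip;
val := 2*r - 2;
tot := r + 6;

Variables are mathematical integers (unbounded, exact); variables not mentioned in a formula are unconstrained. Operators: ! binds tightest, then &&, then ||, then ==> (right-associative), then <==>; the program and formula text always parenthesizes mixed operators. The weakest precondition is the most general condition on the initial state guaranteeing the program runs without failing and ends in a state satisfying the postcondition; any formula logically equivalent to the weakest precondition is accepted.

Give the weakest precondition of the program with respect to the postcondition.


Working backward. After the program, the postcondition (!(tot - 5 > 8)) || r + tot + 3 < -6 must hold; in canonical form it is (!(tot > 13)) || r + tot < -9.
Before tot := r + 6: (!(r > 7)) || 2*r < -15
Before val := 2*r - 2: (!(r > 7)) || 2*r < -15
Before skip: (!(r > 7)) || 2*r < -15
Before tot := val - 5: (!(r > 7)) || 2*r < -15
Answer: WP = (!(r > 7)) || 2*r < -15


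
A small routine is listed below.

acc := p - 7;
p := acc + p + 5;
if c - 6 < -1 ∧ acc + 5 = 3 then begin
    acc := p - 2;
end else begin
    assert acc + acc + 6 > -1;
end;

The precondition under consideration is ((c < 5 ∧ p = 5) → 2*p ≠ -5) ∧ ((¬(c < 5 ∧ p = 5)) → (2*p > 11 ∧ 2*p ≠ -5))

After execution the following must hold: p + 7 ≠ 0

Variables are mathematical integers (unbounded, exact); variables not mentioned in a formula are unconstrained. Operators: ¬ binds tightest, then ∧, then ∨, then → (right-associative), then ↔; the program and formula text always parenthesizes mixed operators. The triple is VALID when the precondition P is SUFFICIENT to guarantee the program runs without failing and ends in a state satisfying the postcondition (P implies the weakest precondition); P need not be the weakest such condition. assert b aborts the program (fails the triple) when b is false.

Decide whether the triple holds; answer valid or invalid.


Working backward. After the program, the postcondition p + 7 ≠ 0 must hold; in canonical form it is p ≠ -7.
Then branch requires p ≠ -7; else branch requires 2*acc > -7 ∧ p ≠ -7.
Before the if: ((c < 5 ∧ acc = -2) → p ≠ -7) ∧ ((¬(c < 5 ∧ acc = -2)) → (2*acc > -7 ∧ p ≠ -7))
Before p := acc + p + 5: ((c < 5 ∧ acc = -2) → acc + p ≠ -12) ∧ ((¬(c < 5 ∧ acc = -2)) → (2*acc > -7 ∧ acc + p ≠ -12))
Before acc := p - 7: ((c < 5 ∧ p = 5) → 2*p ≠ -5) ∧ ((¬(c < 5 ∧ p = 5)) → (2*p > 7 ∧ 2*p ≠ -5))
The weakest precondition is ((c < 5 ∧ p = 5) → 2*p ≠ -5) ∧ ((¬(c < 5 ∧ p = 5)) → (2*p > 7 ∧ 2*p ≠ -5)).
Check whether ((c < 5 ∧ p = 5) → 2*p ≠ -5) ∧ ((¬(c < 5 ∧ p = 5)) → (2*p > 11 ∧ 2*p ≠ -5)) implies it.
Every state satisfying the precondition satisfies the weakest precondition: the implication holds.
Answer: valid


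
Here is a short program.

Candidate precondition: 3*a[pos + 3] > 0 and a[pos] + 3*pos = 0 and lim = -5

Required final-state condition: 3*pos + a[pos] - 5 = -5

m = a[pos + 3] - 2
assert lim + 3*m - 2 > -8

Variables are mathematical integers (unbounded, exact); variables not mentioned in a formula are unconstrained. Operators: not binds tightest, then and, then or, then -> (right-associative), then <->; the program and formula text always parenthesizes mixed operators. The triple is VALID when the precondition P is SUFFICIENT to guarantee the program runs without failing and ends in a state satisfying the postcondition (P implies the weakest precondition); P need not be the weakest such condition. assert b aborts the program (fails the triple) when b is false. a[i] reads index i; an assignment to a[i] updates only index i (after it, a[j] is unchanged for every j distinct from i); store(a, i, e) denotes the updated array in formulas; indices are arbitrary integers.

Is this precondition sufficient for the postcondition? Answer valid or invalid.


Working backward. After the program, the postcondition 3*pos + a[pos] - 5 = -5 must hold; in canonical form it is a[pos] + 3*pos = 0.
Before assert lim + 3*m - 2 > -8: lim + 3*m > -6 and a[pos] + 3*pos = 0
Before m := a[pos + 3] - 2: 3*a[pos + 3] + lim > 0 and a[pos] + 3*pos = 0
The weakest precondition is 3*a[pos + 3] + lim > 0 and a[pos] + 3*pos = 0.
Check whether 3*a[pos + 3] > 0 and a[pos] + 3*pos = 0 and lim = -5 implies it.
Countermodel: at the initial state a = {[0] = 0, [3] = 1, elsewhere 0}, lim = -5, pos = 0, the precondition holds but the weakest precondition fails.
Answer: invalid


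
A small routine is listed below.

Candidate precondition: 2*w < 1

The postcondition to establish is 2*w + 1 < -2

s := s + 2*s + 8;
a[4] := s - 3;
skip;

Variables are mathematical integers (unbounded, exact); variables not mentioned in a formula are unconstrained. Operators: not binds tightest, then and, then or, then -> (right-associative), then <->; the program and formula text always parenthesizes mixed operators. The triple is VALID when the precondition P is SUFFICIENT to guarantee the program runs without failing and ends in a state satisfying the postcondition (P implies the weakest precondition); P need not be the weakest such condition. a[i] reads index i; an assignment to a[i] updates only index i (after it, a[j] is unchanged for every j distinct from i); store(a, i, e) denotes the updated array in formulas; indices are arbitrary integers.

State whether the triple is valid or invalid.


Working backward. After the program, the postcondition 2*w + 1 < -2 must hold; in canonical form it is 2*w < -3.
Before skip: 2*w < -3
Before a[4] := s - 3: 2*w < -3
Before s := s + 2*s + 8: 2*w < -3
The weakest precondition is 2*w < -3.
Check whether 2*w < 1 implies it.
Countermodel: at the initial state w = -1, the precondition holds but the weakest precondition fails.
Answer: invalid


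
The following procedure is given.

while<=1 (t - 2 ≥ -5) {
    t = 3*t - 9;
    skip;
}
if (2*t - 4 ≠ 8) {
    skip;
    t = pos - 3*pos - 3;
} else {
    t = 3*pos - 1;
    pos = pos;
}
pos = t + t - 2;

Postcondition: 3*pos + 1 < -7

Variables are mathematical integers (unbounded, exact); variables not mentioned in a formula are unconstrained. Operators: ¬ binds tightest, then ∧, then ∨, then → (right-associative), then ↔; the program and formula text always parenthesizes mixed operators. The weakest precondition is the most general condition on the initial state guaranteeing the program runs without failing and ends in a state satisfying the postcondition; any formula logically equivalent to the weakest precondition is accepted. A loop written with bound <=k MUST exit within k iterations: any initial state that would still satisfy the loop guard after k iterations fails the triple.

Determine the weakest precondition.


Working backward. After the program, the postcondition 3*pos + 1 < -7 must hold; in canonical form it is 3*pos < -8.
Before pos := t + t - 2: 6*t < -2
Then branch requires 12*pos > -16; else branch requires 18*pos < 4.
Before the if: (2*t ≠ 12 → 12*pos > -16) ∧ ((¬(2*t ≠ 12)) → 18*pos < 4)
Before the loop (bound <=1), unroll the exhaustion recursion (WP_0 = exit-now case; WP_j = one more guarded iteration, up to j = 1):
  WP_0: (¬(t ≥ -3)) ∧ (2*t ≠ 12 → 12*pos > -16) ∧ ((¬(2*t ≠ 12)) → 18*pos < 4)
  WP_1: (t ≥ -3 → ((¬(3*t ≥ 6)) ∧ (6*t ≠ 30 → 12*pos > -16) ∧ ((¬(6*t ≠ 30)) → 18*pos < 4))) ∧ ((¬(t ≥ -3)) → ((2*t ≠ 12 → 12*pos > -16) ∧ ((¬(2*t ≠ 12)) → 18*pos < 4)))
So before the loop: (t ≥ -3 → ((¬(3*t ≥ 6)) ∧ (6*t ≠ 30 → 12*pos > -16) ∧ ((¬(6*t ≠ 30)) → 18*pos < 4))) ∧ ((¬(t ≥ -3)) → ((2*t ≠ 12 → 12*pos > -16) ∧ ((¬(2*t ≠ 12)) → 18*pos < 4)))
Answer: WP = (t ≥ -3 → ((¬(3*t ≥ 6)) ∧ (6*t ≠ 30 → 12*pos > -16) ∧ ((¬(6*t ≠ 30)) → 18*pos < 4))) ∧ ((¬(t ≥ -3)) → ((2*t ≠ 12 → 12*pos > -16) ∧ ((¬(2*t ≠ 12)) → 18*pos < 4)))


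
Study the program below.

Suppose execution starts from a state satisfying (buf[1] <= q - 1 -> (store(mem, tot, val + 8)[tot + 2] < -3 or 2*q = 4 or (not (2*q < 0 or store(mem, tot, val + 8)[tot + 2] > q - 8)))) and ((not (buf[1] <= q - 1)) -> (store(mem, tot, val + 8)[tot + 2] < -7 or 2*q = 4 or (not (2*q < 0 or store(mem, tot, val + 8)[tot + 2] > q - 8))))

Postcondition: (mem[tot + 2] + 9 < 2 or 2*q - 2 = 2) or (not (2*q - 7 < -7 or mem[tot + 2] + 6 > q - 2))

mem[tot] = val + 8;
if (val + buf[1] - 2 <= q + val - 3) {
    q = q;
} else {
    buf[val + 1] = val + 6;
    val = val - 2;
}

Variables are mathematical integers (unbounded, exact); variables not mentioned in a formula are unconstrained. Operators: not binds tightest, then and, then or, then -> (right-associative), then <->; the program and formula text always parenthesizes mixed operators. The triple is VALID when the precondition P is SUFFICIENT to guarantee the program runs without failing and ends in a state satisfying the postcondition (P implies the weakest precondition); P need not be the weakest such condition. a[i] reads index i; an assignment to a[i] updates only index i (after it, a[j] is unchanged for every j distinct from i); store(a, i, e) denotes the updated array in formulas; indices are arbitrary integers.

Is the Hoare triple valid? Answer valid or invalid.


Working backward. After the program, the postcondition (mem[tot + 2] + 9 < 2 or 2*q - 2 = 2) or (not (2*q - 7 < -7 or mem[tot + 2] + 6 > q - 2)) must hold; in canonical form it is mem[tot + 2] < -7 or 2*q = 4 or (not (2*q < 0 or mem[tot + 2] > q - 8)).
Then branch requires mem[tot + 2] < -7 or 2*q = 4 or (not (2*q < 0 or mem[tot + 2] > q - 8)); else branch requires mem[tot + 2] < -7 or 2*q = 4 or (not (2*q < 0 or mem[tot + 2] > q - 8)).
Before the if: (buf[1] <= q - 1 -> (mem[tot + 2] < -7 or 2*q = 4 or (not (2*q < 0 or mem[tot + 2] > q - 8)))) and ((not (buf[1] <= q - 1)) -> (mem[tot + 2] < -7 or 2*q = 4 or (not (2*q < 0 or mem[tot + 2] > q - 8))))
Before mem[tot] := val + 8: (buf[1] <= q - 1 -> (store(mem, tot, val + 8)[tot + 2] < -7 or 2*q = 4 or (not (2*q < 0 or store(mem, tot, val + 8)[tot + 2] > q - 8)))) and ((not (buf[1] <= q - 1)) -> (store(mem, tot, val + 8)[tot + 2] < -7 or 2*q = 4 or (not (2*q < 0 or store(mem, tot, val + 8)[tot + 2] > q - 8))))
The weakest precondition is (buf[1] <= q - 1 -> (store(mem, tot, val + 8)[tot + 2] < -7 or 2*q = 4 or (not (2*q < 0 or store(mem, tot, val + 8)[tot + 2] > q - 8)))) and ((not (buf[1] <= q - 1)) -> (store(mem, tot, val + 8)[tot + 2] < -7 or 2*q = 4 or (not (2*q < 0 or store(mem, tot, val + 8)[tot + 2] > q - 8)))).
Check whether (buf[1] <= q - 1 -> (store(mem, tot, val + 8)[tot + 2] < -3 or 2*q = 4 or (not (2*q < 0 or store(mem, tot, val + 8)[tot + 2] > q - 8)))) and ((not (buf[1] <= q - 1)) -> (store(mem, tot, val + 8)[tot + 2] < -7 or 2*q = 4 or (not (2*q < 0 or store(mem, tot, val + 8)[tot + 2] > q - 8)))) implies it.
Countermodel: at the initial state buf = {[-2] = 2, [0] = 2, [1] = 2, elsewhere 2}, mem = {[-2] = -4, [0] = -4, [1] = -4, elsewhere -4}, q = 3, tot = -2, val = 0, the precondition holds but the weakest precondition fails.
Answer: invalid


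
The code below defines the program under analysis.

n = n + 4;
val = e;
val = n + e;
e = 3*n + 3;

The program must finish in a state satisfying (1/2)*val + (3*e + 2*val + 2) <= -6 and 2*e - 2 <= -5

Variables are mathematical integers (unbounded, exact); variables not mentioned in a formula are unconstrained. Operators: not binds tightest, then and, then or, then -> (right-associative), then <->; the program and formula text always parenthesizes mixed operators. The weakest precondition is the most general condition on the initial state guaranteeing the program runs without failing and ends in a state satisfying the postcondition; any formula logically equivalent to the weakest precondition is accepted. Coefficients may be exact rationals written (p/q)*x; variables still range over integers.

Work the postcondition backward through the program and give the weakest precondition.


Working backward. After the program, the postcondition (1/2)*val + (3*e + 2*val + 2) <= -6 and 2*e - 2 <= -5 must hold; in canonical form it is 3*e + (5/2)*val <= -8 and 2*e <= -3.
Before e := 3*n + 3: 9*n + (5/2)*val <= -17 and 6*n <= -9
Before val := n + e: (5/2)*e + (23/2)*n <= -17 and 6*n <= -9
Before val := e: (5/2)*e + (23/2)*n <= -17 and 6*n <= -9
Before n := n + 4: (5/2)*e + (23/2)*n <= -63 and 6*n <= -33
Answer: WP = (5/2)*e + (23/2)*n <= -63 and 6*n <= -33


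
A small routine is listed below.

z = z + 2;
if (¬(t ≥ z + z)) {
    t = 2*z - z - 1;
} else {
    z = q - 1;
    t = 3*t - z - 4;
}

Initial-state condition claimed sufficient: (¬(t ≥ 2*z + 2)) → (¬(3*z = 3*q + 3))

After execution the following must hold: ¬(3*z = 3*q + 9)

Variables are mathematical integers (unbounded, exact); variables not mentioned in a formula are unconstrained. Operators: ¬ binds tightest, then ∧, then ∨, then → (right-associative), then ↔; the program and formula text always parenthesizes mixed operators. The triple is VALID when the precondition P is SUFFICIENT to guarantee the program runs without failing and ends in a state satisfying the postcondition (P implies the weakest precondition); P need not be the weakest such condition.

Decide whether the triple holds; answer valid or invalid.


Working backward. After the program, ¬(3*z = 3*q + 9) must hold.
Then branch requires ¬(3*z = 3*q + 9); else branch requires true.
Before the if: (¬(t ≥ 2*z)) → (¬(3*z = 3*q + 9))
Before z := z + 2: (¬(t ≥ 2*z + 4)) → (¬(3*z = 3*q + 3))
The weakest precondition is (¬(t ≥ 2*z + 4)) → (¬(3*z = 3*q + 3)).
Check whether (¬(t ≥ 2*z + 2)) → (¬(3*z = 3*q + 3)) implies it.
Countermodel: at the initial state q = -1, t = 2, z = 0, the precondition holds but the weakest precondition fails.
Answer: invalid


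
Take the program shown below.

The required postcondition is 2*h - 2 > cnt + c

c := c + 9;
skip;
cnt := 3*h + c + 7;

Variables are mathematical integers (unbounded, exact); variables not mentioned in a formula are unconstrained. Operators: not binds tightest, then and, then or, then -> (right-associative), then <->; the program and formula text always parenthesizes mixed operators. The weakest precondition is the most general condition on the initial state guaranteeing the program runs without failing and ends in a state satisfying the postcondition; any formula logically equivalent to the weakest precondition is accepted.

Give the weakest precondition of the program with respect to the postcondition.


Working backward. After the program, the postcondition 2*h - 2 > cnt + c must hold; in canonical form it is 2*h > c + cnt + 2.
Before cnt := 3*h + c + 7: 2*c + h < -9
Before skip: 2*c + h < -9
Before c := c + 9: 2*c + h < -27
Answer: WP = 2*c + h < -27


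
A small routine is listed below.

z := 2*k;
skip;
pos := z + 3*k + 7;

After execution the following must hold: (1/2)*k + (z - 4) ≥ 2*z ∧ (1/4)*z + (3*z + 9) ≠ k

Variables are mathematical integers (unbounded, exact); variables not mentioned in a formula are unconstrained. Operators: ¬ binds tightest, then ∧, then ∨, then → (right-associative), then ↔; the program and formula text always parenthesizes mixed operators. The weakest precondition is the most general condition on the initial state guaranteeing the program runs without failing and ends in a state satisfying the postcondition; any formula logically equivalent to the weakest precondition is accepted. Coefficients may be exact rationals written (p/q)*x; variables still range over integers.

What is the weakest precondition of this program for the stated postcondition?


Working backward. After the program, the postcondition (1/2)*k + (z - 4) ≥ 2*z ∧ (1/4)*z + (3*z + 9) ≠ k must hold; in canonical form it is (1/2)*k ≥ z + 4 ∧ (13/4)*z ≠ k - 9.
Before pos := z + 3*k + 7: (1/2)*k ≥ z + 4 ∧ (13/4)*z ≠ k - 9
Before skip: (1/2)*k ≥ z + 4 ∧ (13/4)*z ≠ k - 9
Before z := 2*k: (3/2)*k ≤ -4 ∧ (11/2)*k ≠ -9
Answer: WP = (3/2)*k ≤ -4 ∧ (11/2)*k ≠ -9


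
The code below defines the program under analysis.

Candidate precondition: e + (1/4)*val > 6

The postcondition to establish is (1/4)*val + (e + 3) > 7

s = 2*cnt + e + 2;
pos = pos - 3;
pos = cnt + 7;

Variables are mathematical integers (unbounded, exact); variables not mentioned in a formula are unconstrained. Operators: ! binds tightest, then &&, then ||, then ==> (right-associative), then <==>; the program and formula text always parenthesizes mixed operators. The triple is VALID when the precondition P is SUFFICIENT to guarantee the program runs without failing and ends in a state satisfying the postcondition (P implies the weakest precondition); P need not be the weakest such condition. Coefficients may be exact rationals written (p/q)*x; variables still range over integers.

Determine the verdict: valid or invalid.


Working backward. After the program, the postcondition (1/4)*val + (e + 3) > 7 must hold; in canonical form it is e + (1/4)*val > 4.
Before pos := cnt + 7: e + (1/4)*val > 4
Before pos := pos - 3: e + (1/4)*val > 4
Before s := 2*cnt + e + 2: e + (1/4)*val > 4
The weakest precondition is e + (1/4)*val > 4.
Check whether e + (1/4)*val > 6 implies it.
Every state satisfying the precondition satisfies the weakest precondition: the implication holds.
Answer: valid


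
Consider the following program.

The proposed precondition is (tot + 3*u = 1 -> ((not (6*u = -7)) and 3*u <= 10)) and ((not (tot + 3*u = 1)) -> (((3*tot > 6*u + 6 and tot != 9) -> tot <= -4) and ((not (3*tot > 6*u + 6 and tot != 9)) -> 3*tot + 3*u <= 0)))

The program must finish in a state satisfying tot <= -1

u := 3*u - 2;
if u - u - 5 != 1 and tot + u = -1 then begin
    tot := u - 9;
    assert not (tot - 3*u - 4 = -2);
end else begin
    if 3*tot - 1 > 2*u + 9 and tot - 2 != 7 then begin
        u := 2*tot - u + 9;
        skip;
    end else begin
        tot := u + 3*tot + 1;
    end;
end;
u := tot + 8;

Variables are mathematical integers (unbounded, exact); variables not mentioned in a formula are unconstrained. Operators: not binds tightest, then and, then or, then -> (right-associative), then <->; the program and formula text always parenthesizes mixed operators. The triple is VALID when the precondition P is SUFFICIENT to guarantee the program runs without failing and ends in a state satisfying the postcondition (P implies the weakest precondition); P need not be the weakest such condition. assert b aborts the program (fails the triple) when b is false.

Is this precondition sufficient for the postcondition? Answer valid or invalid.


Working backward. After the program, tot <= -1 must hold.
Before u := tot + 8: tot <= -1
Then branch requires (not (2*u = -11)) and u <= 8; else branch requires ((3*tot > 2*u + 10 and tot != 9) -> tot <= -1) and ((not (3*tot > 2*u + 10 and tot != 9)) -> 3*tot + u <= -2).
Before the if: (tot + u = -1 -> ((not (2*u = -11)) and u <= 8)) and ((not (tot + u = -1)) -> (((3*tot > 2*u + 10 and tot != 9) -> tot <= -1) and ((not (3*tot > 2*u + 10 and tot != 9)) -> 3*tot + u <= -2)))
Before u := 3*u - 2: (tot + 3*u = 1 -> ((not (6*u = -7)) and 3*u <= 10)) and ((not (tot + 3*u = 1)) -> (((3*tot > 6*u + 6 and tot != 9) -> tot <= -1) and ((not (3*tot > 6*u + 6 and tot != 9)) -> 3*tot + 3*u <= 0)))
The weakest precondition is (tot + 3*u = 1 -> ((not (6*u = -7)) and 3*u <= 10)) and ((not (tot + 3*u = 1)) -> (((3*tot > 6*u + 6 and tot != 9) -> tot <= -1) and ((not (3*tot > 6*u + 6 and tot != 9)) -> 3*tot + 3*u <= 0))).
Check whether (tot + 3*u = 1 -> ((not (6*u = -7)) and 3*u <= 10)) and ((not (tot + 3*u = 1)) -> (((3*tot > 6*u + 6 and tot != 9) -> tot <= -4) and ((not (3*tot > 6*u + 6 and tot != 9)) -> 3*tot + 3*u <= 0))) implies it.
Every state satisfying the precondition satisfies the weakest precondition: the implication holds.
Answer: valid


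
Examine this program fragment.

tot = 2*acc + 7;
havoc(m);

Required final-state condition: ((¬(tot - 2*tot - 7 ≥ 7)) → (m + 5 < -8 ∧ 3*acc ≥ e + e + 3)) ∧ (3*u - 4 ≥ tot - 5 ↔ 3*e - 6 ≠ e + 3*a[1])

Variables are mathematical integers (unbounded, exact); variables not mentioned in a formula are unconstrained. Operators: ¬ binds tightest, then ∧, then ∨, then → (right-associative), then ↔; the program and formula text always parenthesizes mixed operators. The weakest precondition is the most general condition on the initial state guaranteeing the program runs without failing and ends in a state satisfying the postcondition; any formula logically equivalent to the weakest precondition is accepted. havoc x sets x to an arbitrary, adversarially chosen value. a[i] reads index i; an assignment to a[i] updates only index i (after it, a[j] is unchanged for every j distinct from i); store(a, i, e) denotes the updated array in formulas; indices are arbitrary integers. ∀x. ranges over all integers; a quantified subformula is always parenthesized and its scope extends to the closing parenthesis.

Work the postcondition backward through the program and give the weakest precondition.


Working backward. After the program, the postcondition ((¬(tot - 2*tot - 7 ≥ 7)) → (m + 5 < -8 ∧ 3*acc ≥ e + e + 3)) ∧ (3*u - 4 ≥ tot - 5 ↔ 3*e - 6 ≠ e + 3*a[1]) must hold; in canonical form it is ((¬(tot ≤ -14)) → (m < -13 ∧ 3*acc ≥ 2*e + 3)) ∧ (3*u ≥ tot - 1 ↔ 2*e ≠ 3*a[1] + 6).
Before havoc m: ∀m_1. (((¬(tot ≤ -14)) → (m_1 < -13 ∧ 3*acc ≥ 2*e + 3)) ∧ (3*u ≥ tot - 1 ↔ 2*e ≠ 3*a[1] + 6))
Before tot := 2*acc + 7: ∀m_1. (((¬(2*acc ≤ -21)) → (m_1 < -13 ∧ 3*acc ≥ 2*e + 3)) ∧ (3*u ≥ 2*acc + 6 ↔ 2*e ≠ 3*a[1] + 6))
Answer: WP = ∀m_1. (((¬(2*acc ≤ -21)) → (m_1 < -13 ∧ 3*acc ≥ 2*e + 3)) ∧ (3*u ≥ 2*acc + 6 ↔ 2*e ≠ 3*a[1] + 6))
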